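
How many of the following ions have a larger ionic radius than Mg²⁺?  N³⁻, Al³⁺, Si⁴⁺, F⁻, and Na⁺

3

Each ion has 10 electrons. The ranking follows nuclear charge in reverse — greater Z gives a smaller radius. Si⁴⁺ (Z=14), Al³⁺ (Z=13), Mg²⁺ (Z=12), Na⁺ (Z=11), F⁻ (Z=9), N³⁻ (Z=7).
Overall: Si⁴⁺ < Al³⁺ < Mg²⁺ < Na⁺ < F⁻ < N³⁻. Mg²⁺ has 2 below it and 3 above. Count: 3.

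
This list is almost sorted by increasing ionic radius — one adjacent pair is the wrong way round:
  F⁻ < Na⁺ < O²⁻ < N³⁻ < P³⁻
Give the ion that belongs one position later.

The pair F⁻, Na⁺ is the wrong way round — they are isoelectronic (10 e⁻) and Na has more protons than F (11 vs 9), making Na⁺ smaller. All other adjacent pairs agree with periodic trends, so F⁻ is the misplaced ion.

F⁻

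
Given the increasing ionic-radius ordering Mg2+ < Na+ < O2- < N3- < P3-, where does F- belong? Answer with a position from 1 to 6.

3

Work out protons and electrons: Mg2+ has 10 e⁻ (Z=12), Na+ has 10 e⁻ (Z=11), F- has 10 e⁻ (Z=9), O2- has 10 e⁻ (Z=8), N3- has 10 e⁻ (Z=7), P3- has 18 e⁻ (Z=15). Mg2+ < Na+ (both 10 e⁻, Z=12>11); Na+ < F- (both 10 e⁻, Z=11>9); F- < O2- (isoelectronic, higher Z=9 is smaller); O2- < N3- (both 10 e⁻, Z=8>7); N3- < P3- (same group, 1 shell fewer).
With F- included the full order is Mg2+ < Na+ < F- < O2- < N3- < P3-, so it takes position 3.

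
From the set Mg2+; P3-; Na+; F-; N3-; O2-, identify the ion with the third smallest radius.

F-

First list Z and electron count for each: Mg2+: 10 e⁻, Z=12, Na+: 10 e⁻, Z=11, F-: 10 e⁻, Z=9, O2-: 10 e⁻, Z=8, N3-: 10 e⁻, Z=7, P3-: 18 e⁻, Z=15. Mg2+ < Na+ (both 10 e⁻, Z=12>11); Na+ < F- (isoelectronic, higher Z=11 is smaller); F- < O2- (both 10 e⁻, Z=9>8); O2- < N3- (isoelectronic, higher Z=8 is smaller); N3- < P3- (same group, 1 shell fewer).
So the order is Mg2+ < Na+ < F- < O2- < N3- < P3-; the 3rd-smallest ion is F-.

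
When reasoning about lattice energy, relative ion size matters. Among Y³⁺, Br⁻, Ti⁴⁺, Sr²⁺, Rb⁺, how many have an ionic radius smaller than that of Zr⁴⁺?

Work out protons and electrons: Ti⁴⁺ (Z=22, 18 e⁻), Zr⁴⁺ (Z=40, 36 e⁻), Y³⁺ (Z=39, 36 e⁻), Sr²⁺ (Z=38, 36 e⁻), Rb⁺ (Z=37, 36 e⁻), Br⁻ (Z=35, 36 e⁻). Ti⁴⁺ < Zr⁴⁺ (same group, 1 shell fewer); Zr⁴⁺ < Y³⁺ (isoelectronic, higher Z=40 is smaller); Y³⁺ < Sr²⁺ (both 36 e⁻, Z=39>38); Sr²⁺ < Rb⁺ (both 36 e⁻, Z=38>37); Rb⁺ < Br⁻ (both 36 e⁻, Z=37>35).
Overall: Ti⁴⁺ < Zr⁴⁺ < Y³⁺ < Sr²⁺ < Rb⁺ < Br⁻. Zr⁴⁺ has 1 below it and 4 above. So 1 is smaller.

1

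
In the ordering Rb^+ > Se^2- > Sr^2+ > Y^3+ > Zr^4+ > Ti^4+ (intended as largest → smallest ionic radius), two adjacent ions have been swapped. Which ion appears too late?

The pair Rb^+, Se^2- is the wrong way round — Rb^+ and Se^2- share 36 electrons; the higher nuclear charge on Rb (Z=37) contracts it more, so Rb^+ < Se^2-. All other adjacent pairs agree with periodic trends, so Se^2- is the misplaced ion.

Se^2-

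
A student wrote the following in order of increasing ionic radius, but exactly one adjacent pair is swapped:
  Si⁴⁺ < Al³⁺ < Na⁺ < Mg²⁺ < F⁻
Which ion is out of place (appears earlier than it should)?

The pair Na⁺, Mg²⁺ is the wrong way round — Mg²⁺ and Na⁺ share 10 electrons; the higher nuclear charge on Mg (Z=12) contracts it more, so Mg²⁺ < Na⁺. All other adjacent pairs agree with periodic trends, so Na⁺ is the misplaced ion.

Na⁺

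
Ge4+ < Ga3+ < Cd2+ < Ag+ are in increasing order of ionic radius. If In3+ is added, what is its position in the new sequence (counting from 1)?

3

First list Z and electron count for each: Ge4+ (Z=32, 28 e⁻), Ga3+ (Z=31, 28 e⁻), In3+ (Z=49, 46 e⁻), Cd2+ (Z=48, 46 e⁻), Ag+ (Z=47, 46 e⁻). Ge4+ < Ga3+ (both 28 e⁻, Z=32>31); Ga3+ < In3+ (same group, 1 shell fewer); In3+ < Cd2+ (isoelectronic, higher Z=49 is smaller); Cd2+ < Ag+ (isoelectronic, higher Z=48 is smaller).
Merged order: Ge4+ < Ga3+ < In3+ < Cd2+ < Ag+ — In3+ is number 3.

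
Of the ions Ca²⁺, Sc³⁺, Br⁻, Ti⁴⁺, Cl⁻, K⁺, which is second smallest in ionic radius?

Sc³⁺

Ti⁴⁺ has 18 e⁻ (Z=22), Sc³⁺ has 18 e⁻ (Z=21), Ca²⁺ has 18 e⁻ (Z=20), K⁺ has 18 e⁻ (Z=19), Cl⁻ has 18 e⁻ (Z=17), Br⁻ has 36 e⁻ (Z=35). Ti⁴⁺ < Sc³⁺ (isoelectronic, higher Z=22 is smaller); Sc³⁺ < Ca²⁺ (both 18 e⁻, Z=21>20); Ca²⁺ < K⁺ (isoelectronic, higher Z=20 is smaller); K⁺ < Cl⁻ (isoelectronic, higher Z=19 is smaller); Cl⁻ < Br⁻ (same group, period 3 vs 4).
Full ascending order: Ti⁴⁺ < Sc³⁺ < Ca²⁺ < K⁺ < Cl⁻ < Br⁻. Counting from the smallest, position 2 is Sc³⁺.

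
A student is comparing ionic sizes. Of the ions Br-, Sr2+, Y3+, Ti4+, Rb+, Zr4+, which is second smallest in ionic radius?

Tabulating Z and e⁻: Ti4+: 18 e⁻, Z=22, Zr4+: 36 e⁻, Z=40, Y3+: 36 e⁻, Z=39, Sr2+: 36 e⁻, Z=38, Rb+: 36 e⁻, Z=37, Br-: 36 e⁻, Z=35. Ti4+ < Zr4+ (same group, period 4 vs 5); Zr4+ < Y3+ (both 36 e⁻, Z=40>39); Y3+ < Sr2+ (both 36 e⁻, Z=39>38); Sr2+ < Rb+ (both 36 e⁻, Z=38>37); Rb+ < Br- (isoelectronic, higher Z=37 is smaller).
So the order is Ti4+ < Zr4+ < Y3+ < Sr2+ < Rb+ < Br-; the 2nd-smallest ion is Zr4+.

Zr4+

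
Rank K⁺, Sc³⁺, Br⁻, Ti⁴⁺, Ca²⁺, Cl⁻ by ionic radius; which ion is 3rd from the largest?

K⁺

Electron counts and nuclear charges: Ti⁴⁺: 18 e⁻, Z=22, Sc³⁺: 18 e⁻, Z=21, Ca²⁺: 18 e⁻, Z=20, K⁺: 18 e⁻, Z=19, Cl⁻: 18 e⁻, Z=17, Br⁻: 36 e⁻, Z=35. Ti⁴⁺ < Sc³⁺ (both 18 e⁻, Z=22>21); Sc³⁺ < Ca²⁺ (both 18 e⁻, Z=21>20); Ca²⁺ < K⁺ (both 18 e⁻, Z=20>19); K⁺ < Cl⁻ (isoelectronic, higher Z=19 is smaller); Cl⁻ < Br⁻ (same group, 1 shell fewer).
That gives Ti⁴⁺ < Sc³⁺ < Ca²⁺ < K⁺ < Cl⁻ < Br⁻. From the largest end, number 3 is K⁺.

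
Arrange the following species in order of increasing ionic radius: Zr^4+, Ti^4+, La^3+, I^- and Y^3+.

Ti^4+ < Zr^4+ < Y^3+ < La^3+ < I^-

Electron counts and nuclear charges: Ti^4+ (Z=22, 18 e⁻), Zr^4+ (Z=40, 36 e⁻), Y^3+ (Z=39, 36 e⁻), La^3+ (Z=57, 54 e⁻), I^- (Z=53, 54 e⁻). Ti^4+ < Zr^4+ (same group, period 4 vs 5); Zr^4+ < Y^3+ (isoelectronic, higher Z=40 is smaller); Y^3+ < La^3+ (same group, period 5 vs 6); La^3+ < I^- (isoelectronic, higher Z=57 is smaller).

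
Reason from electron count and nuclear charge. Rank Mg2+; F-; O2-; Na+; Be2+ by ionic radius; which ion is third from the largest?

Na+

Work out protons and electrons: Be2+: 2 e⁻, Z=4, Mg2+: 10 e⁻, Z=12, Na+: 10 e⁻, Z=11, F-: 10 e⁻, Z=9, O2-: 10 e⁻, Z=8. Be2+ < Mg2+ (same group, period 2 vs 3); Mg2+ < Na+ (isoelectronic, higher Z=12 is smaller); Na+ < F- (both 10 e⁻, Z=11>9); F- < O2- (both 10 e⁻, Z=9>8).
That gives Be2+ < Mg2+ < Na+ < F- < O2-. From the largest end, number 3 is Na+.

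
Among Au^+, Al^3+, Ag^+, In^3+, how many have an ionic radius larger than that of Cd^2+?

Electron counts and nuclear charges: Al^3+: 10 e⁻, Z=13, In^3+: 46 e⁻, Z=49, Cd^2+: 46 e⁻, Z=48, Ag^+: 46 e⁻, Z=47, Au^+: 78 e⁻, Z=79. Al^3+ < In^3+ (same group, 2 shells fewer); In^3+ < Cd^2+ (both 46 e⁻, Z=49>48); Cd^2+ < Ag^+ (isoelectronic, higher Z=48 is smaller); Ag^+ < Au^+ (same group, period 5 vs 6).
Overall: Al^3+ < In^3+ < Cd^2+ < Ag^+ < Au^+. Cd^2+ has 2 below it and 2 above. Count: 2.

2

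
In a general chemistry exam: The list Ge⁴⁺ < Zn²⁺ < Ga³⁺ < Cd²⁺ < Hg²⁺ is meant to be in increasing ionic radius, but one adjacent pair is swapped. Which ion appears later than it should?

Ga³⁺

Compare adjacent ions: they are isoelectronic (28 e⁻) and Ga has more protons than Zn (31 vs 30), making Ga³⁺ smaller — yet in this increasing list Zn²⁺ sits before Ga³⁺. Nothing else is reversed, so Ga³⁺ should move one place to the left.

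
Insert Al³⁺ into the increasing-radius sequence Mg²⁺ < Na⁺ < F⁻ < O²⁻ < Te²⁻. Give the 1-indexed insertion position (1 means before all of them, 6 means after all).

1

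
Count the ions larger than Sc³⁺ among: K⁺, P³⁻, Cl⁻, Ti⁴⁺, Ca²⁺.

These species are isoelectronic with 18 electrons. The only difference is the number of protons: Ti⁴⁺ (Z=22), Sc³⁺ (Z=21), Ca²⁺ (Z=20), K⁺ (Z=19), Cl⁻ (Z=17), P³⁻ (Z=15). The strongest nuclear pull (Ti⁴⁺) gives the smallest ion.
Placing each against Sc³⁺: smaller — Ti⁴⁺; larger — Ca²⁺, K⁺, Cl⁻, P³⁻. So 4 are larger.

4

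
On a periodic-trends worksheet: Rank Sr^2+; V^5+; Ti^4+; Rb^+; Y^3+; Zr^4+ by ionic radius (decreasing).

V^5+ (Z=23, 18 e⁻), Ti^4+ (Z=22, 18 e⁻), Zr^4+ (Z=40, 36 e⁻), Y^3+ (Z=39, 36 e⁻), Sr^2+ (Z=38, 36 e⁻), Rb^+ (Z=37, 36 e⁻). V^5+ < Ti^4+ (isoelectronic, higher Z=23 is smaller); Ti^4+ < Zr^4+ (same group, 1 shell fewer); Zr^4+ < Y^3+ (isoelectronic, higher Z=40 is smaller); Y^3+ < Sr^2+ (both 36 e⁻, Z=39>38); Sr^2+ < Rb^+ (isoelectronic, higher Z=38 is smaller).

Rb^+ > Sr^2+ > Y^3+ > Zr^4+ > Ti^4+ > V^5+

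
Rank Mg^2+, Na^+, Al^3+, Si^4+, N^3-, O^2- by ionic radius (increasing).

Si^4+ < Al^3+ < Mg^2+ < Na^+ < O^2- < N^3-

These species are isoelectronic with 10 electrons. The only difference is the number of protons: Si^4+ (Z=14), Al^3+ (Z=13), Mg^2+ (Z=12), Na^+ (Z=11), O^2- (Z=8), N^3- (Z=7). The strongest nuclear pull (Si^4+) gives the smallest ion.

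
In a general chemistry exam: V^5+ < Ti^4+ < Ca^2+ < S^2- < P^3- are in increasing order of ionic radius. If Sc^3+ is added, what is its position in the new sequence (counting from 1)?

All of these have 18 electrons (isoelectronic). With the same electron cloud, the ion with the most protons pulls it in tightest. Nuclear charges: V^5+ (Z=23), Ti^4+ (Z=22), Sc^3+ (Z=21), Ca^2+ (Z=20), S^2- (Z=16), P^3- (Z=15). Highest Z is smallest.
Putting Sc^3+ in gives V^5+ < Ti^4+ < Sc^3+ < Ca^2+ < S^2- < P^3-; it lands at slot 3.

3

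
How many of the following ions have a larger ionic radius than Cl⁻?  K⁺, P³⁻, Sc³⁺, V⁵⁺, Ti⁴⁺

1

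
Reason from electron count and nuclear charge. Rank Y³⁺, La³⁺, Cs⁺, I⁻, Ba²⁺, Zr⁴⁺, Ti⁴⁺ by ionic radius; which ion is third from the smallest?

Y³⁺

Work out protons and electrons: Ti⁴⁺ (Z=22, 18 e⁻), Zr⁴⁺ (Z=40, 36 e⁻), Y³⁺ (Z=39, 36 e⁻), La³⁺ (Z=57, 54 e⁻), Ba²⁺ (Z=56, 54 e⁻), Cs⁺ (Z=55, 54 e⁻), I⁻ (Z=53, 54 e⁻). Ti⁴⁺ < Zr⁴⁺ (same group, period 4 vs 5); Zr⁴⁺ < Y³⁺ (isoelectronic, higher Z=40 is smaller); Y³⁺ < La³⁺ (same group, period 5 vs 6); La³⁺ < Ba²⁺ (both 54 e⁻, Z=57>56); Ba²⁺ < Cs⁺ (isoelectronic, higher Z=56 is smaller); Cs⁺ < I⁻ (isoelectronic, higher Z=55 is smaller).
Ordering: Ti⁴⁺ < Zr⁴⁺ < Y³⁺ < La³⁺ < Ba²⁺ < Cs⁺ < I⁻. The third smallest is Y³⁺.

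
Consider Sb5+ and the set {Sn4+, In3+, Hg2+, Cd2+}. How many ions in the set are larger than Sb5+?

4

Electron counts and nuclear charges: Sb5+ (Z=51, 46 e⁻), Sn4+ (Z=50, 46 e⁻), In3+ (Z=49, 46 e⁻), Cd2+ (Z=48, 46 e⁻), Hg2+ (Z=80, 78 e⁻). Sb5+ < Sn4+ (both 46 e⁻, Z=51>50); Sn4+ < In3+ (both 46 e⁻, Z=50>49); In3+ < Cd2+ (isoelectronic, higher Z=49 is smaller); Cd2+ < Hg2+ (same group, period 5 vs 6).
Ordering all of them (including Sb5+) by radius gives Sb5+ < Sn4+ < In3+ < Cd2+ < Hg2+. That's 4.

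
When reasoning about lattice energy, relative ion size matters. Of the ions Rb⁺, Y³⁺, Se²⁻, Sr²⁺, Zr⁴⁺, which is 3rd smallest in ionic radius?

These species are isoelectronic with 36 electrons. The only difference is the number of protons: Zr⁴⁺ (Z=40), Y³⁺ (Z=39), Sr²⁺ (Z=38), Rb⁺ (Z=37), Se²⁻ (Z=34). The strongest nuclear pull (Zr⁴⁺) gives the smallest ion.
So the order is Zr⁴⁺ < Y³⁺ < Sr²⁺ < Rb⁺ < Se²⁻; the 3rd-smallest ion is Sr²⁺.

Sr²⁺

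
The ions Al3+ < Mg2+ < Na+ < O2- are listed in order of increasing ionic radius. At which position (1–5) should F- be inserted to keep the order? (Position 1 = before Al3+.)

Each ion has 10 electrons. The ranking follows nuclear charge in reverse — greater Z gives a smaller radius. Al3+ (Z=13), Mg2+ (Z=12), Na+ (Z=11), F- (Z=9), O2- (Z=8).
With F- included the full order is Al3+ < Mg2+ < Na+ < F- < O2-, so it takes position 4.

4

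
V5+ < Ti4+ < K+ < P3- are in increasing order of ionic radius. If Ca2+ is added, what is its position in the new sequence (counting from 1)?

Each ion has 18 electrons. The ranking follows nuclear charge in reverse — greater Z gives a smaller radius. V5+ (Z=23), Ti4+ (Z=22), Ca2+ (Z=20), K+ (Z=19), P3- (Z=15).
Merged order: V5+ < Ti4+ < Ca2+ < K+ < P3- — Ca2+ is number 3.

3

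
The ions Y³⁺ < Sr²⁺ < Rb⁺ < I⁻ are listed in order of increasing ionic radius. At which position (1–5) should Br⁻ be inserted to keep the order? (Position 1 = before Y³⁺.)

4

First list Z and electron count for each: Y³⁺: 36 e⁻, Z=39, Sr²⁺: 36 e⁻, Z=38, Rb⁺: 36 e⁻, Z=37, Br⁻: 36 e⁻, Z=35, I⁻: 54 e⁻, Z=53. Y³⁺ < Sr²⁺ (isoelectronic, higher Z=39 is smaller); Sr²⁺ < Rb⁺ (both 36 e⁻, Z=38>37); Rb⁺ < Br⁻ (both 36 e⁻, Z=37>35); Br⁻ < I⁻ (same group, period 4 vs 5).
The complete sequence is Y³⁺ < Sr²⁺ < Rb⁺ < Br⁻ < I⁻. Br⁻ sits at position 4.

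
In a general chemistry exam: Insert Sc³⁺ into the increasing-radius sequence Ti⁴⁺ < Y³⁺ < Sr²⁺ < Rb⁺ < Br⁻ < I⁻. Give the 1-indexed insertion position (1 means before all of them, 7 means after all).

Ti⁴⁺ has 18 e⁻ (Z=22), Sc³⁺ has 18 e⁻ (Z=21), Y³⁺ has 36 e⁻ (Z=39), Sr²⁺ has 36 e⁻ (Z=38), Rb⁺ has 36 e⁻ (Z=37), Br⁻ has 36 e⁻ (Z=35), I⁻ has 54 e⁻ (Z=53). Ti⁴⁺ < Sc³⁺ (isoelectronic, higher Z=22 is smaller); Sc³⁺ < Y³⁺ (same group, period 4 vs 5); Y³⁺ < Sr²⁺ (isoelectronic, higher Z=39 is smaller); Sr²⁺ < Rb⁺ (both 36 e⁻, Z=38>37); Rb⁺ < Br⁻ (both 36 e⁻, Z=37>35); Br⁻ < I⁻ (same group, 1 shell fewer).
The complete sequence is Ti⁴⁺ < Sc³⁺ < Y³⁺ < Sr²⁺ < Rb⁺ < Br⁻ < I⁻. Sc³⁺ sits at position 2.

2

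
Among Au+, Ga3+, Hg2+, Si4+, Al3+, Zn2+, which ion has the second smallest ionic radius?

Al3+

Tabulating Z and e⁻: Si4+: 10 e⁻, Z=14, Al3+: 10 e⁻, Z=13, Ga3+: 28 e⁻, Z=31, Zn2+: 28 e⁻, Z=30, Hg2+: 78 e⁻, Z=80, Au+: 78 e⁻, Z=79. Si4+ < Al3+ (isoelectronic, higher Z=14 is smaller); Al3+ < Ga3+ (same group, 1 shell fewer); Ga3+ < Zn2+ (isoelectronic, higher Z=31 is smaller); Zn2+ < Hg2+ (same group, 2 shells fewer); Hg2+ < Au+ (isoelectronic, higher Z=80 is smaller).
Ordering: Si4+ < Al3+ < Ga3+ < Zn2+ < Hg2+ < Au+. The second smallest is Al3+.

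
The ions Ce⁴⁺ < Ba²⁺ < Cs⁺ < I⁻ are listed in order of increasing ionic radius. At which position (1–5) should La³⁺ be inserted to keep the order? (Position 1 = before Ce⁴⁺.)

2

These species are isoelectronic with 54 electrons. The only difference is the number of protons: Ce⁴⁺ (Z=58), La³⁺ (Z=57), Ba²⁺ (Z=56), Cs⁺ (Z=55), I⁻ (Z=53). The strongest nuclear pull (Ce⁴⁺) gives the smallest ion.
Merged order: Ce⁴⁺ < La³⁺ < Ba²⁺ < Cs⁺ < I⁻ — La³⁺ is number 2.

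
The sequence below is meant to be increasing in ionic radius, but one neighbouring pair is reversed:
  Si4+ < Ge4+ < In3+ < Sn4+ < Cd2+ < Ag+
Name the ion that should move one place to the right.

Scanning neighbour by neighbour, only In3+/Sn4+ violates a trend: both have 46 electrons but Z(Sn)=50 > Z(In)=49, so Sn4+ should be the smaller of the two. That makes In3+ the one sitting a position early relative to where it belongs.

In3+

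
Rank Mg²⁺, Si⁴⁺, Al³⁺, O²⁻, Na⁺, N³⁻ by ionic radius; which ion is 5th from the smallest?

O²⁻

Isoelectronic series (10 e⁻ each). Size is set by nuclear charge: more protons means a smaller ion. Si⁴⁺ (Z=14), Al³⁺ (Z=13), Mg²⁺ (Z=12), Na⁺ (Z=11), O²⁻ (Z=8), N³⁻ (Z=7).
Ordering: Si⁴⁺ < Al³⁺ < Mg²⁺ < Na⁺ < O²⁻ < N³⁻. The 5th smallest is O²⁻.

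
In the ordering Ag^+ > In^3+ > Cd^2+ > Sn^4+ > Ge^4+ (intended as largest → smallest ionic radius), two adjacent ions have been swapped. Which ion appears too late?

Cd^2+

Compare adjacent ions: they are isoelectronic (46 e⁻) and In has more protons than Cd (49 vs 48), making In^3+ smaller — yet in this decreasing list In^3+ sits before Cd^2+. Nothing else is reversed, so Cd^2+ should move one place to the left.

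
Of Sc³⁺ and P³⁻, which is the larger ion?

P³⁻

All of these have 18 electrons (isoelectronic). With the same electron cloud, the ion with the most protons pulls it in tightest. Nuclear charges: Sc³⁺ (Z=21), P³⁻ (Z=15). Highest Z is smallest.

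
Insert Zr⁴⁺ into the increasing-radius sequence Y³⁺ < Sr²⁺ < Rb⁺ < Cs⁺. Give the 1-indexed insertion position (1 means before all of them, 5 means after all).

1

Tabulating Z and e⁻: Zr⁴⁺ (Z=40, 36 e⁻), Y³⁺ (Z=39, 36 e⁻), Sr²⁺ (Z=38, 36 e⁻), Rb⁺ (Z=37, 36 e⁻), Cs⁺ (Z=55, 54 e⁻). Zr⁴⁺ < Y³⁺ (both 36 e⁻, Z=40>39); Y³⁺ < Sr²⁺ (both 36 e⁻, Z=39>38); Sr²⁺ < Rb⁺ (isoelectronic, higher Z=38 is smaller); Rb⁺ < Cs⁺ (same group, 1 shell fewer).
Merged order: Zr⁴⁺ < Y³⁺ < Sr²⁺ < Rb⁺ < Cs⁺ — Zr⁴⁺ is number 1.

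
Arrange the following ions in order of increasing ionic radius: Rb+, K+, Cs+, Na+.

Same group, same charge. Going down the group adds an extra shell of electrons, so the ion gets larger: Na+ is highest in the group and smallest.

Na+ < K+ < Rb+ < Cs+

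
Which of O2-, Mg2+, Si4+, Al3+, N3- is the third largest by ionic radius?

Mg2+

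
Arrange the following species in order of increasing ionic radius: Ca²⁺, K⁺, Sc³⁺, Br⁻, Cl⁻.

Sc³⁺ < Ca²⁺ < K⁺ < Cl⁻ < Br⁻

Work out protons and electrons: Sc³⁺: 18 e⁻, Z=21, Ca²⁺: 18 e⁻, Z=20, K⁺: 18 e⁻, Z=19, Cl⁻: 18 e⁻, Z=17, Br⁻: 36 e⁻, Z=35. Sc³⁺ < Ca²⁺ (both 18 e⁻, Z=21>20); Ca²⁺ < K⁺ (both 18 e⁻, Z=20>19); K⁺ < Cl⁻ (both 18 e⁻, Z=19>17); Cl⁻ < Br⁻ (same group, 1 shell fewer).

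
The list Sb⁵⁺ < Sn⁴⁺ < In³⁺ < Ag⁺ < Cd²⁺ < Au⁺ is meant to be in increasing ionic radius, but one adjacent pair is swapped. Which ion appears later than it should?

Check each adjacent pair. Ag⁺ and Cd²⁺ are reversed: Cd²⁺ and Ag⁺ share 46 electrons; the higher nuclear charge on Cd (Z=48) contracts it more, so Cd²⁺ < Ag⁺. No other neighbouring pair contradicts the periodic trends, so Cd²⁺ is the ion listed too late.

Cd²⁺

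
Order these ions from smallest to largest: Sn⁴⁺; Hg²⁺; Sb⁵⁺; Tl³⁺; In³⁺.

Sb⁵⁺ < Sn⁴⁺ < In³⁺ < Tl³⁺ < Hg²⁺

Sb⁵⁺ has 46 e⁻ (Z=51), Sn⁴⁺ has 46 e⁻ (Z=50), In³⁺ has 46 e⁻ (Z=49), Tl³⁺ has 78 e⁻ (Z=81), Hg²⁺ has 78 e⁻ (Z=80). Sb⁵⁺ < Sn⁴⁺ (isoelectronic, higher Z=51 is smaller); Sn⁴⁺ < In³⁺ (both 46 e⁻, Z=50>49); In³⁺ < Tl³⁺ (same group, period 5 vs 6); Tl³⁺ < Hg²⁺ (isoelectronic, higher Z=81 is smaller).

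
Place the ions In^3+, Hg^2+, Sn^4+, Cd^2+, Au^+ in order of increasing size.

Sn^4+: 46 e⁻, Z=50, In^3+: 46 e⁻, Z=49, Cd^2+: 46 e⁻, Z=48, Hg^2+: 78 e⁻, Z=80, Au^+: 78 e⁻, Z=79. Sn^4+ < In^3+ (isoelectronic, higher Z=50 is smaller); In^3+ < Cd^2+ (isoelectronic, higher Z=49 is smaller); Cd^2+ < Hg^2+ (same group, period 5 vs 6); Hg^2+ < Au^+ (isoelectronic, higher Z=80 is smaller).

Sn^4+ < In^3+ < Cd^2+ < Hg^2+ < Au^+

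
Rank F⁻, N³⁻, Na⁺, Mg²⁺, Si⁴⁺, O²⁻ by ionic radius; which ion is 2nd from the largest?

O²⁻

Each ion has 10 electrons. The ranking follows nuclear charge in reverse — greater Z gives a smaller radius. Si⁴⁺ (Z=14), Mg²⁺ (Z=12), Na⁺ (Z=11), F⁻ (Z=9), O²⁻ (Z=8), N³⁻ (Z=7).
That gives Si⁴⁺ < Mg²⁺ < Na⁺ < F⁻ < O²⁻ < N³⁻. From the largest end, number 2 is O²⁻.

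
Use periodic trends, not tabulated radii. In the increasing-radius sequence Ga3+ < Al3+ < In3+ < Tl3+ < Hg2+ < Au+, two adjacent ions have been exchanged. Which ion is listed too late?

Al3+

Scanning neighbour by neighbour, only Ga3+/Al3+ violates a trend: Al3+ and Ga3+ are in one column with the same charge; the lighter period-3 ion has one fewer shell and is smaller. That makes Al3+ the one sitting a position late relative to where it belongs.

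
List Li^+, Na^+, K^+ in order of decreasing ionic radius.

K^+ > Na^+ > Li^+

These ions sit in one column with identical charge. Each step down the periodic table adds a principal shell, increasing the radius.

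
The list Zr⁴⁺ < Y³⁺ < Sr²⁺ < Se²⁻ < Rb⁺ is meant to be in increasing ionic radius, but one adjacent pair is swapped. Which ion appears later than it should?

Rb⁺

Scanning neighbour by neighbour, only Se²⁻/Rb⁺ violates a trend: both have 36 electrons but Z(Rb)=37 > Z(Se)=34, so Rb⁺ should be the smaller of the two. That makes Rb⁺ the one sitting a position late relative to where it belongs.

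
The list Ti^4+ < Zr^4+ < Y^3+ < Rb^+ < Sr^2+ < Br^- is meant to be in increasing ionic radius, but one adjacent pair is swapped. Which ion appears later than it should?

Scanning neighbour by neighbour, only Rb^+/Sr^2+ violates a trend: both have 36 electrons but Z(Sr)=38 > Z(Rb)=37, so Sr^2+ should be the smaller of the two. That makes Sr^2+ the one sitting a position late relative to where it belongs.

Sr^2+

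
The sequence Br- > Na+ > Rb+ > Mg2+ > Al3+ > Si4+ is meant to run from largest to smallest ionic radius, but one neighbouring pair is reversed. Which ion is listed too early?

Na+

Compare adjacent ions: Na+ and Rb+ are in one column with the same charge; the lighter period-3 ion has 2 fewer shells and is smaller — yet in this decreasing list Na+ sits before Rb+. Nothing else is reversed, so Na+ should move one place to the right.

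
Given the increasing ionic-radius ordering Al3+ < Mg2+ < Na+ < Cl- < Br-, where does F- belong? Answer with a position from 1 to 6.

4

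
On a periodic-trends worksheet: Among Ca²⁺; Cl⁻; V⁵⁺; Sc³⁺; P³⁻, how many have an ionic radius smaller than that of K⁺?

3

All of these have 18 electrons (isoelectronic). With the same electron cloud, the ion with the most protons pulls it in tightest. Nuclear charges: V⁵⁺ (Z=23), Sc³⁺ (Z=21), Ca²⁺ (Z=20), K⁺ (Z=19), Cl⁻ (Z=17), P³⁻ (Z=15). Highest Z is smallest.
Placing each against K⁺: smaller — V⁵⁺, Sc³⁺, Ca²⁺; larger — Cl⁻, P³⁻. That's 3.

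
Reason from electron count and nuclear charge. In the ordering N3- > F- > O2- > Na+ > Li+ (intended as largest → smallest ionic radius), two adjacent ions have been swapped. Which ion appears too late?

Compare adjacent ions: F- and O2- share 10 electrons; the higher nuclear charge on F (Z=9) contracts it more, so F- < O2- — yet in this decreasing list F- sits before O2-. Nothing else is reversed, so O2- should move one place to the left.

O2-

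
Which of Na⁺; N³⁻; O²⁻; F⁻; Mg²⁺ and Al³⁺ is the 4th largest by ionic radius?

These species are isoelectronic with 10 electrons. The only difference is the number of protons: Al³⁺ (Z=13), Mg²⁺ (Z=12), Na⁺ (Z=11), F⁻ (Z=9), O²⁻ (Z=8), N³⁻ (Z=7). The strongest nuclear pull (Al³⁺) gives the smallest ion.
Full ascending order: Al³⁺ < Mg²⁺ < Na⁺ < F⁻ < O²⁻ < N³⁻. Counting from the largest, position 4 is Na⁺.

Na⁺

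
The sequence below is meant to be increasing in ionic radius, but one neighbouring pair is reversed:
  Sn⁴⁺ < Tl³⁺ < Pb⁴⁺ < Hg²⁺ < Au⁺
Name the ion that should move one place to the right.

Scanning neighbour by neighbour, only Tl³⁺/Pb⁴⁺ violates a trend: Pb⁴⁺ and Tl³⁺ share 78 electrons; the higher nuclear charge on Pb (Z=82) contracts it more, so Pb⁴⁺ < Tl³⁺. That makes Tl³⁺ the one sitting a position early relative to where it belongs.

Tl³⁺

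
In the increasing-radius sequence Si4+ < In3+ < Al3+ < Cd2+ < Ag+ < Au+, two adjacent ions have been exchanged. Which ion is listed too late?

Compare adjacent ions: same group and charge — period 3 sits above period 5, so Al3+ is smaller — yet in this increasing list In3+ sits before Al3+. Nothing else is reversed, so Al3+ should move one place to the left.

Al3+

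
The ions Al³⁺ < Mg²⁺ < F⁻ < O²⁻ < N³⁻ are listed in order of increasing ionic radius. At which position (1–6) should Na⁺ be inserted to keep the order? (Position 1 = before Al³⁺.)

3

Each ion has 10 electrons. The ranking follows nuclear charge in reverse — greater Z gives a smaller radius. Al³⁺ (Z=13), Mg²⁺ (Z=12), Na⁺ (Z=11), F⁻ (Z=9), O²⁻ (Z=8), N³⁻ (Z=7).
Merged order: Al³⁺ < Mg²⁺ < Na⁺ < F⁻ < O²⁻ < N³⁻ — Na⁺ is number 3.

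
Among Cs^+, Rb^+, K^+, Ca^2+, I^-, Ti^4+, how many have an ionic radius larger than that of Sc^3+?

5

Ti^4+ (Z=22, 18 e⁻), Sc^3+ (Z=21, 18 e⁻), Ca^2+ (Z=20, 18 e⁻), K^+ (Z=19, 18 e⁻), Rb^+ (Z=37, 36 e⁻), Cs^+ (Z=55, 54 e⁻), I^- (Z=53, 54 e⁻). Ti^4+ < Sc^3+ (isoelectronic, higher Z=22 is smaller); Sc^3+ < Ca^2+ (both 18 e⁻, Z=21>20); Ca^2+ < K^+ (isoelectronic, higher Z=20 is smaller); K^+ < Rb^+ (same group, period 4 vs 5); Rb^+ < Cs^+ (same group, period 5 vs 6); Cs^+ < I^- (isoelectronic, higher Z=55 is smaller).
Placing each against Sc^3+: smaller — Ti^4+; larger — Ca^2+, K^+, Rb^+, Cs^+, I^-. That's 5.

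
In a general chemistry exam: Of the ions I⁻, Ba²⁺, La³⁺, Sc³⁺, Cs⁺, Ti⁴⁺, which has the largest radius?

First list Z and electron count for each: Ti⁴⁺ (Z=22, 18 e⁻), Sc³⁺ (Z=21, 18 e⁻), La³⁺ (Z=57, 54 e⁻), Ba²⁺ (Z=56, 54 e⁻), Cs⁺ (Z=55, 54 e⁻), I⁻ (Z=53, 54 e⁻). Ti⁴⁺ < Sc³⁺ (isoelectronic, higher Z=22 is smaller); Sc³⁺ < La³⁺ (same group, 2 shells fewer); La³⁺ < Ba²⁺ (both 54 e⁻, Z=57>56); Ba²⁺ < Cs⁺ (isoelectronic, higher Z=56 is smaller); Cs⁺ < I⁻ (isoelectronic, higher Z=55 is smaller).

I⁻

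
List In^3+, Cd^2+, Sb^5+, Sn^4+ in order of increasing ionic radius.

Sb^5+ < Sn^4+ < In^3+ < Cd^2+

Each ion has 46 electrons. The ranking follows nuclear charge in reverse — greater Z gives a smaller radius. Sb^5+ (Z=51), Sn^4+ (Z=50), In^3+ (Z=49), Cd^2+ (Z=48).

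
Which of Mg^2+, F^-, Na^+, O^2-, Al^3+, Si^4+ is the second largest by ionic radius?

F^-

These species are isoelectronic with 10 electrons. The only difference is the number of protons: Si^4+ (Z=14), Al^3+ (Z=13), Mg^2+ (Z=12), Na^+ (Z=11), F^- (Z=9), O^2- (Z=8). The strongest nuclear pull (Si^4+) gives the smallest ion.
Full ascending order: Si^4+ < Al^3+ < Mg^2+ < Na^+ < F^- < O^2-. Counting from the largest, position 2 is F^-.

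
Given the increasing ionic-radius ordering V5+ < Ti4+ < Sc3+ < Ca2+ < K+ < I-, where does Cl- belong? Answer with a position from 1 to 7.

First list Z and electron count for each: V5+ has 18 e⁻ (Z=23), Ti4+ has 18 e⁻ (Z=22), Sc3+ has 18 e⁻ (Z=21), Ca2+ has 18 e⁻ (Z=20), K+ has 18 e⁻ (Z=19), Cl- has 18 e⁻ (Z=17), I- has 54 e⁻ (Z=53). V5+ < Ti4+ (isoelectronic, higher Z=23 is smaller); Ti4+ < Sc3+ (both 18 e⁻, Z=22>21); Sc3+ < Ca2+ (isoelectronic, higher Z=21 is smaller); Ca2+ < K+ (both 18 e⁻, Z=20>19); K+ < Cl- (isoelectronic, higher Z=19 is smaller); Cl- < I- (same group, 2 shells fewer).
Merged order: V5+ < Ti4+ < Sc3+ < Ca2+ < K+ < Cl- < I- — Cl- is number 6.

6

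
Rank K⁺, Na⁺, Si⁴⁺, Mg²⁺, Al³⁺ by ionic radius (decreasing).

Work out protons and electrons: Si⁴⁺ (Z=14, 10 e⁻), Al³⁺ (Z=13, 10 e⁻), Mg²⁺ (Z=12, 10 e⁻), Na⁺ (Z=11, 10 e⁻), K⁺ (Z=19, 18 e⁻). Si⁴⁺ < Al³⁺ (both 10 e⁻, Z=14>13); Al³⁺ < Mg²⁺ (isoelectronic, higher Z=13 is smaller); Mg²⁺ < Na⁺ (both 10 e⁻, Z=12>11); Na⁺ < K⁺ (same group, 1 shell fewer).

K⁺ > Na⁺ > Mg²⁺ > Al³⁺ > Si⁴⁺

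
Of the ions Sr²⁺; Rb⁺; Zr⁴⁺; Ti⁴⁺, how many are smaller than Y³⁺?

Electron counts and nuclear charges: Ti⁴⁺: 18 e⁻, Z=22, Zr⁴⁺: 36 e⁻, Z=40, Y³⁺: 36 e⁻, Z=39, Sr²⁺: 36 e⁻, Z=38, Rb⁺: 36 e⁻, Z=37. Ti⁴⁺ < Zr⁴⁺ (same group, period 4 vs 5); Zr⁴⁺ < Y³⁺ (both 36 e⁻, Z=40>39); Y³⁺ < Sr²⁺ (isoelectronic, higher Z=39 is smaller); Sr²⁺ < Rb⁺ (isoelectronic, higher Z=38 is smaller).
Ordering all of them (including Y³⁺) by radius gives Ti⁴⁺ < Zr⁴⁺ < Y³⁺ < Sr²⁺ < Rb⁺. Count: 2.

2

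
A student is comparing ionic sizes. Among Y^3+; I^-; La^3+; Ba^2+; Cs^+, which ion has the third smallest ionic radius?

Work out protons and electrons: Y^3+ has 36 e⁻ (Z=39), La^3+ has 54 e⁻ (Z=57), Ba^2+ has 54 e⁻ (Z=56), Cs^+ has 54 e⁻ (Z=55), I^- has 54 e⁻ (Z=53). Y^3+ < La^3+ (same group, period 5 vs 6); La^3+ < Ba^2+ (isoelectronic, higher Z=57 is smaller); Ba^2+ < Cs^+ (isoelectronic, higher Z=56 is smaller); Cs^+ < I^- (isoelectronic, higher Z=55 is smaller).
Full ascending order: Y^3+ < La^3+ < Ba^2+ < Cs^+ < I^-. Counting from the smallest, position 3 is Ba^2+.

Ba^2+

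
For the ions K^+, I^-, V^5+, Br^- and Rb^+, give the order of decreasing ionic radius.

Work out protons and electrons: V^5+: 18 e⁻, Z=23, K^+: 18 e⁻, Z=19, Rb^+: 36 e⁻, Z=37, Br^-: 36 e⁻, Z=35, I^-: 54 e⁻, Z=53. V^5+ < K^+ (isoelectronic, higher Z=23 is smaller); K^+ < Rb^+ (same group, 1 shell fewer); Rb^+ < Br^- (both 36 e⁻, Z=37>35); Br^- < I^- (same group, period 4 vs 5).

I^- > Br^- > Rb^+ > K^+ > V^5+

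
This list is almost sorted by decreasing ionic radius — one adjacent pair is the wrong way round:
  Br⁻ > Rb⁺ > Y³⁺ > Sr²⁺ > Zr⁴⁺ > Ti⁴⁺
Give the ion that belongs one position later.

Check each adjacent pair. Y³⁺ and Sr²⁺ are reversed: they are isoelectronic (36 e⁻) and Y has more protons than Sr (39 vs 38), making Y³⁺ smaller. No other neighbouring pair contradicts the periodic trends, so Y³⁺ is the ion listed too early.

Y³⁺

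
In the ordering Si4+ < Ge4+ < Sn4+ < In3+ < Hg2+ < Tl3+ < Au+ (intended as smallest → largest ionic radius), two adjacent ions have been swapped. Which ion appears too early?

Hg2+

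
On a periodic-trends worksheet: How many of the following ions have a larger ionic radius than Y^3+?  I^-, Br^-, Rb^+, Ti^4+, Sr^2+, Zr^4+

Tabulating Z and e⁻: Ti^4+: 18 e⁻, Z=22, Zr^4+: 36 e⁻, Z=40, Y^3+: 36 e⁻, Z=39, Sr^2+: 36 e⁻, Z=38, Rb^+: 36 e⁻, Z=37, Br^-: 36 e⁻, Z=35, I^-: 54 e⁻, Z=53. Ti^4+ < Zr^4+ (same group, 1 shell fewer); Zr^4+ < Y^3+ (isoelectronic, higher Z=40 is smaller); Y^3+ < Sr^2+ (isoelectronic, higher Z=39 is smaller); Sr^2+ < Rb^+ (both 36 e⁻, Z=38>37); Rb^+ < Br^- (both 36 e⁻, Z=37>35); Br^- < I^- (same group, 1 shell fewer).
Overall: Ti^4+ < Zr^4+ < Y^3+ < Sr^2+ < Rb^+ < Br^- < I^-. Y^3+ has 2 below it and 4 above. So 4 are larger.

4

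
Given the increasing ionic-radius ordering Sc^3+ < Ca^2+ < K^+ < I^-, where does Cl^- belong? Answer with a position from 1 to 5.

Sc^3+ has 18 e⁻ (Z=21), Ca^2+ has 18 e⁻ (Z=20), K^+ has 18 e⁻ (Z=19), Cl^- has 18 e⁻ (Z=17), I^- has 54 e⁻ (Z=53). Sc^3+ < Ca^2+ (isoelectronic, higher Z=21 is smaller); Ca^2+ < K^+ (both 18 e⁻, Z=20>19); K^+ < Cl^- (both 18 e⁻, Z=19>17); Cl^- < I^- (same group, period 3 vs 5).
The complete sequence is Sc^3+ < Ca^2+ < K^+ < Cl^- < I^-. Cl^- sits at position 4.

4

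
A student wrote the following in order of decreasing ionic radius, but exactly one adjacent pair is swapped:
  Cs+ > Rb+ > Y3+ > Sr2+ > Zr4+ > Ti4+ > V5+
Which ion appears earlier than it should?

Y3+

Check each adjacent pair. Y3+ and Sr2+ are reversed: they are isoelectronic (36 e⁻) and Y has more protons than Sr (39 vs 38), making Y3+ smaller. No other neighbouring pair contradicts the periodic trends, so Y3+ is the ion listed too early.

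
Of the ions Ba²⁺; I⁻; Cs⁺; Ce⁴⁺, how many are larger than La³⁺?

3

Each ion has 54 electrons. The ranking follows nuclear charge in reverse — greater Z gives a smaller radius. Ce⁴⁺ (Z=58), La³⁺ (Z=57), Ba²⁺ (Z=56), Cs⁺ (Z=55), I⁻ (Z=53).
Ordering all of them (including La³⁺) by radius gives Ce⁴⁺ < La³⁺ < Ba²⁺ < Cs⁺ < I⁻. That's 3.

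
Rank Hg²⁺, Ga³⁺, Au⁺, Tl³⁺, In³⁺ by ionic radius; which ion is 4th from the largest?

In³⁺

Ga³⁺ has 28 e⁻ (Z=31), In³⁺ has 46 e⁻ (Z=49), Tl³⁺ has 78 e⁻ (Z=81), Hg²⁺ has 78 e⁻ (Z=80), Au⁺ has 78 e⁻ (Z=79). Ga³⁺ < In³⁺ (same group, period 4 vs 5); In³⁺ < Tl³⁺ (same group, 1 shell fewer); Tl³⁺ < Hg²⁺ (both 78 e⁻, Z=81>80); Hg²⁺ < Au⁺ (both 78 e⁻, Z=80>79).
That gives Ga³⁺ < In³⁺ < Tl³⁺ < Hg²⁺ < Au⁺. From the largest end, number 4 is In³⁺.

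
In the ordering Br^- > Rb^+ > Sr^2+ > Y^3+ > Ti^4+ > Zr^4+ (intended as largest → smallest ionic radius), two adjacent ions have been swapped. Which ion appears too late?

Scanning neighbour by neighbour, only Ti^4+/Zr^4+ violates a trend: both in group 4 with the same charge; Ti^4+ (period 4) has the smaller radius. That makes Zr^4+ the one sitting a position late relative to where it belongs.

Zr^4+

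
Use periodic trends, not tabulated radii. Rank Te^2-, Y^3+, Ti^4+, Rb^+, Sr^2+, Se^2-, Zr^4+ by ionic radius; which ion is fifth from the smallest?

Electron counts and nuclear charges: Ti^4+ (Z=22, 18 e⁻), Zr^4+ (Z=40, 36 e⁻), Y^3+ (Z=39, 36 e⁻), Sr^2+ (Z=38, 36 e⁻), Rb^+ (Z=37, 36 e⁻), Se^2- (Z=34, 36 e⁻), Te^2- (Z=52, 54 e⁻). Ti^4+ < Zr^4+ (same group, 1 shell fewer); Zr^4+ < Y^3+ (isoelectronic, higher Z=40 is smaller); Y^3+ < Sr^2+ (both 36 e⁻, Z=39>38); Sr^2+ < Rb^+ (both 36 e⁻, Z=38>37); Rb^+ < Se^2- (isoelectronic, higher Z=37 is smaller); Se^2- < Te^2- (same group, 1 shell fewer).
Full ascending order: Ti^4+ < Zr^4+ < Y^3+ < Sr^2+ < Rb^+ < Se^2- < Te^2-. Counting from the smallest, position 5 is Rb^+.

Rb^+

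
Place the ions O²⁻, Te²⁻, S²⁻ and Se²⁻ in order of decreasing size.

Te²⁻ > Se²⁻ > S²⁻ > O²⁻

All are in the same group with charge -2. Radius grows down the group as n (the outermost shell) increases.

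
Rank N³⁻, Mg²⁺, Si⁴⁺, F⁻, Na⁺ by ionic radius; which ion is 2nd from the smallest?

All of these have 10 electrons (isoelectronic). With the same electron cloud, the ion with the most protons pulls it in tightest. Nuclear charges: Si⁴⁺ (Z=14), Mg²⁺ (Z=12), Na⁺ (Z=11), F⁻ (Z=9), N³⁻ (Z=7). Highest Z is smallest.
Full ascending order: Si⁴⁺ < Mg²⁺ < Na⁺ < F⁻ < N³⁻. Counting from the smallest, position 2 is Mg²⁺.

Mg²⁺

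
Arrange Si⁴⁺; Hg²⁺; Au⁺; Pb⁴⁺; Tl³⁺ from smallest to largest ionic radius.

Tabulating Z and e⁻: Si⁴⁺: 10 e⁻, Z=14, Pb⁴⁺: 78 e⁻, Z=82, Tl³⁺: 78 e⁻, Z=81, Hg²⁺: 78 e⁻, Z=80, Au⁺: 78 e⁻, Z=79. Si⁴⁺ < Pb⁴⁺ (same group, period 3 vs 6); Pb⁴⁺ < Tl³⁺ (both 78 e⁻, Z=82>81); Tl³⁺ < Hg²⁺ (isoelectronic, higher Z=81 is smaller); Hg²⁺ < Au⁺ (both 78 e⁻, Z=80>79).

Si⁴⁺ < Pb⁴⁺ < Tl³⁺ < Hg²⁺ < Au⁺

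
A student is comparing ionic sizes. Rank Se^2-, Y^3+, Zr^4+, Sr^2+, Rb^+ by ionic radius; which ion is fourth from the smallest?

Rb^+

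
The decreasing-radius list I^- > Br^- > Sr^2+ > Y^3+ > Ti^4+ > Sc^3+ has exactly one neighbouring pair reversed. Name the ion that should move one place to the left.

Sc^3+

Compare adjacent ions: they are isoelectronic (18 e⁻) and Ti has more protons than Sc (22 vs 21), making Ti^4+ smaller — yet in this decreasing list Ti^4+ sits before Sc^3+. Nothing else is reversed, so Sc^3+ should move one place to the left.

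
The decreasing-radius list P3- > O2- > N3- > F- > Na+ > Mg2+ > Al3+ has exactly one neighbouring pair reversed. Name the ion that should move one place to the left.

N3-

Scanning neighbour by neighbour, only O2-/N3- violates a trend: O2- and N3- share 10 electrons; the higher nuclear charge on O (Z=8) contracts it more, so O2- < N3-. That makes N3- the one sitting a position late relative to where it belongs.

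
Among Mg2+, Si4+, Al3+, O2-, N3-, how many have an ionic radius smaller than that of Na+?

3

Isoelectronic series (10 e⁻ each). Size is set by nuclear charge: more protons means a smaller ion. Si4+ (Z=14), Al3+ (Z=13), Mg2+ (Z=12), Na+ (Z=11), O2- (Z=8), N3- (Z=7).
Ordering all of them (including Na+) by radius gives Si4+ < Al3+ < Mg2+ < Na+ < O2- < N3-. That's 3.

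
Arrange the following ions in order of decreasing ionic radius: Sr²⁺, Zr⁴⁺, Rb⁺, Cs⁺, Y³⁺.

Cs⁺ > Rb⁺ > Sr²⁺ > Y³⁺ > Zr⁴⁺

Tabulating Z and e⁻: Zr⁴⁺: 36 e⁻, Z=40, Y³⁺: 36 e⁻, Z=39, Sr²⁺: 36 e⁻, Z=38, Rb⁺: 36 e⁻, Z=37, Cs⁺: 54 e⁻, Z=55. Zr⁴⁺ < Y³⁺ (both 36 e⁻, Z=40>39); Y³⁺ < Sr²⁺ (both 36 e⁻, Z=39>38); Sr²⁺ < Rb⁺ (both 36 e⁻, Z=38>37); Rb⁺ < Cs⁺ (same group, 1 shell fewer).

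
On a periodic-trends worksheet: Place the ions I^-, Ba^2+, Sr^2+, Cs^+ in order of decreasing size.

First list Z and electron count for each: Sr^2+: 36 e⁻, Z=38, Ba^2+: 54 e⁻, Z=56, Cs^+: 54 e⁻, Z=55, I^-: 54 e⁻, Z=53. Sr^2+ < Ba^2+ (same group, period 5 vs 6); Ba^2+ < Cs^+ (both 54 e⁻, Z=56>55); Cs^+ < I^- (isoelectronic, higher Z=55 is smaller).

I^- > Cs^+ > Ba^2+ > Sr^2+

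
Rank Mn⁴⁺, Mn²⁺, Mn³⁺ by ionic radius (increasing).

Mn⁴⁺ < Mn³⁺ < Mn²⁺

These are all Mn ions. Removing more electrons (higher positive charge) pulls the remaining electrons in closer, so Mn⁴⁺ is smallest and Mn²⁺ is largest.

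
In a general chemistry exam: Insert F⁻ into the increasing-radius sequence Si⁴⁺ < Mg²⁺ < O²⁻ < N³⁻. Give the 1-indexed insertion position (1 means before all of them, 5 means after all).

All of these have 10 electrons (isoelectronic). With the same electron cloud, the ion with the most protons pulls it in tightest. Nuclear charges: Si⁴⁺ (Z=14), Mg²⁺ (Z=12), F⁻ (Z=9), O²⁻ (Z=8), N³⁻ (Z=7). Highest Z is smallest.
The complete sequence is Si⁴⁺ < Mg²⁺ < F⁻ < O²⁻ < N³⁻. F⁻ sits at position 3.

3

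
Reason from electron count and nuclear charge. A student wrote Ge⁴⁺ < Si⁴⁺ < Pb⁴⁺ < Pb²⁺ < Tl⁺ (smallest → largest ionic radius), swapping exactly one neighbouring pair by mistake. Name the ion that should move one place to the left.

Scanning neighbour by neighbour, only Ge⁴⁺/Si⁴⁺ violates a trend: both in group 14 with the same charge; Si⁴⁺ (period 3) has the smaller radius. That makes Si⁴⁺ the one sitting a position late relative to where it belongs.

Si⁴⁺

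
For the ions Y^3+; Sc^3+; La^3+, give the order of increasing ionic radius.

These ions sit in one column with identical charge. Each step down the periodic table adds a principal shell, increasing the radius.

Sc^3+ < Y^3+ < La^3+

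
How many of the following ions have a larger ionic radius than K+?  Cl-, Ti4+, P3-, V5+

2

All of these have 18 electrons (isoelectronic). With the same electron cloud, the ion with the most protons pulls it in tightest. Nuclear charges: V5+ (Z=23), Ti4+ (Z=22), K+ (Z=19), Cl- (Z=17), P3- (Z=15). Highest Z is smallest.
Overall: V5+ < Ti4+ < K+ < Cl- < P3-. K+ has 2 below it and 2 above. So 2 are larger.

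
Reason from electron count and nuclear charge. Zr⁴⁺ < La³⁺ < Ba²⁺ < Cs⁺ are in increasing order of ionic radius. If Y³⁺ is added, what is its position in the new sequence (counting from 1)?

Tabulating Z and e⁻: Zr⁴⁺ has 36 e⁻ (Z=40), Y³⁺ has 36 e⁻ (Z=39), La³⁺ has 54 e⁻ (Z=57), Ba²⁺ has 54 e⁻ (Z=56), Cs⁺ has 54 e⁻ (Z=55). Zr⁴⁺ < Y³⁺ (isoelectronic, higher Z=40 is smaller); Y³⁺ < La³⁺ (same group, period 5 vs 6); La³⁺ < Ba²⁺ (both 54 e⁻, Z=57>56); Ba²⁺ < Cs⁺ (both 54 e⁻, Z=56>55).
Merged order: Zr⁴⁺ < Y³⁺ < La³⁺ < Ba²⁺ < Cs⁺ — Y³⁺ is number 2.

2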